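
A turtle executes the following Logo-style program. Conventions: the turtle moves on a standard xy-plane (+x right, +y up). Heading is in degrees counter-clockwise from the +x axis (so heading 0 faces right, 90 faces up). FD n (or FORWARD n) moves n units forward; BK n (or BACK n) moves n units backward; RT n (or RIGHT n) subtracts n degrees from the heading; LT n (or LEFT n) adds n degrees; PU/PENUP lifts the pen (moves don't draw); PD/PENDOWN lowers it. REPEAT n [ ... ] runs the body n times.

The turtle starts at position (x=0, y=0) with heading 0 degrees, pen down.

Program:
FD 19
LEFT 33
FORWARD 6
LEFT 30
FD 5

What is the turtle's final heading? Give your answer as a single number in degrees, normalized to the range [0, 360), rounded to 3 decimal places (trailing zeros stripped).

Executing turtle program step by step:
Start: pos=(0,0), heading=0, pen down
FD 19: (0,0) -> (19,0) [heading=0, draw]
LT 33: heading 0 -> 33
FD 6: (19,0) -> (24.032,3.268) [heading=33, draw]
LT 30: heading 33 -> 63
FD 5: (24.032,3.268) -> (26.302,7.723) [heading=63, draw]
Final: pos=(26.302,7.723), heading=63, 3 segment(s) drawn

Answer: 63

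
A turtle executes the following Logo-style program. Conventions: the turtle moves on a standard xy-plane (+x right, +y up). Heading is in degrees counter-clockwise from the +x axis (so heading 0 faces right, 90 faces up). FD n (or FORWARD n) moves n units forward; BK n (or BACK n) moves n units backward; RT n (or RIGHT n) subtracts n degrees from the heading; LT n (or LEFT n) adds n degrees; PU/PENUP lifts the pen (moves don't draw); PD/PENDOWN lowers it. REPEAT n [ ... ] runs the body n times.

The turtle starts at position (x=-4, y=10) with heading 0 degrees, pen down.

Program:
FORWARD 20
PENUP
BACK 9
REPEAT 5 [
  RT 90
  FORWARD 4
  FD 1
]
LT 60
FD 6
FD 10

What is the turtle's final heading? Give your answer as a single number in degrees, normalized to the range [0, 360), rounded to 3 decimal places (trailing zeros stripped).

Executing turtle program step by step:
Start: pos=(-4,10), heading=0, pen down
FD 20: (-4,10) -> (16,10) [heading=0, draw]
PU: pen up
BK 9: (16,10) -> (7,10) [heading=0, move]
REPEAT 5 [
  -- iteration 1/5 --
  RT 90: heading 0 -> 270
  FD 4: (7,10) -> (7,6) [heading=270, move]
  FD 1: (7,6) -> (7,5) [heading=270, move]
  -- iteration 2/5 --
  RT 90: heading 270 -> 180
  FD 4: (7,5) -> (3,5) [heading=180, move]
  FD 1: (3,5) -> (2,5) [heading=180, move]
  -- iteration 3/5 --
  RT 90: heading 180 -> 90
  FD 4: (2,5) -> (2,9) [heading=90, move]
  FD 1: (2,9) -> (2,10) [heading=90, move]
  -- iteration 4/5 --
  RT 90: heading 90 -> 0
  FD 4: (2,10) -> (6,10) [heading=0, move]
  FD 1: (6,10) -> (7,10) [heading=0, move]
  -- iteration 5/5 --
  RT 90: heading 0 -> 270
  FD 4: (7,10) -> (7,6) [heading=270, move]
  FD 1: (7,6) -> (7,5) [heading=270, move]
]
LT 60: heading 270 -> 330
FD 6: (7,5) -> (12.196,2) [heading=330, move]
FD 10: (12.196,2) -> (20.856,-3) [heading=330, move]
Final: pos=(20.856,-3), heading=330, 1 segment(s) drawn

Answer: 330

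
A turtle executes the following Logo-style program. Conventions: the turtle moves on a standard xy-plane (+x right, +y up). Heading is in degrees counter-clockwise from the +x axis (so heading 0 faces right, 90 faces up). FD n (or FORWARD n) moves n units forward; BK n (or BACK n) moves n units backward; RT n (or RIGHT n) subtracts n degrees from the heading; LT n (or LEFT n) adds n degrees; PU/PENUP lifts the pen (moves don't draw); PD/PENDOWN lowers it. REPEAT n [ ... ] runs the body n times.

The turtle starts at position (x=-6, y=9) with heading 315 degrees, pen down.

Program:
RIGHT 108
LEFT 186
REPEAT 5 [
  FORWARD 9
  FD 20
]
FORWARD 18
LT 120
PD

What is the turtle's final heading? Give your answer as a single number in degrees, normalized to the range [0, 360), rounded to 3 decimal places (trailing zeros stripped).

Answer: 153

Derivation:
Executing turtle program step by step:
Start: pos=(-6,9), heading=315, pen down
RT 108: heading 315 -> 207
LT 186: heading 207 -> 33
REPEAT 5 [
  -- iteration 1/5 --
  FD 9: (-6,9) -> (1.548,13.902) [heading=33, draw]
  FD 20: (1.548,13.902) -> (18.321,24.795) [heading=33, draw]
  -- iteration 2/5 --
  FD 9: (18.321,24.795) -> (25.869,29.696) [heading=33, draw]
  FD 20: (25.869,29.696) -> (42.643,40.589) [heading=33, draw]
  -- iteration 3/5 --
  FD 9: (42.643,40.589) -> (50.191,45.491) [heading=33, draw]
  FD 20: (50.191,45.491) -> (66.964,56.384) [heading=33, draw]
  -- iteration 4/5 --
  FD 9: (66.964,56.384) -> (74.512,61.285) [heading=33, draw]
  FD 20: (74.512,61.285) -> (91.286,72.178) [heading=33, draw]
  -- iteration 5/5 --
  FD 9: (91.286,72.178) -> (98.834,77.08) [heading=33, draw]
  FD 20: (98.834,77.08) -> (115.607,87.973) [heading=33, draw]
]
FD 18: (115.607,87.973) -> (130.703,97.776) [heading=33, draw]
LT 120: heading 33 -> 153
PD: pen down
Final: pos=(130.703,97.776), heading=153, 11 segment(s) drawn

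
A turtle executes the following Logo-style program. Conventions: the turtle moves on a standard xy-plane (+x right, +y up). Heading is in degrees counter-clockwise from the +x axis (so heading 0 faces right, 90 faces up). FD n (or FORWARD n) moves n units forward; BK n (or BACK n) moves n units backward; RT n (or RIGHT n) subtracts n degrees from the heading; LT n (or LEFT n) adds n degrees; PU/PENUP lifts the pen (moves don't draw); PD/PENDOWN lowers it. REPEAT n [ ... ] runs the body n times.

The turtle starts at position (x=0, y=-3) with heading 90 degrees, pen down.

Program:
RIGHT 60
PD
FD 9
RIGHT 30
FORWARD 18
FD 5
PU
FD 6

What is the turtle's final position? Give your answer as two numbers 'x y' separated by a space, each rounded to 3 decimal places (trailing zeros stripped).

Executing turtle program step by step:
Start: pos=(0,-3), heading=90, pen down
RT 60: heading 90 -> 30
PD: pen down
FD 9: (0,-3) -> (7.794,1.5) [heading=30, draw]
RT 30: heading 30 -> 0
FD 18: (7.794,1.5) -> (25.794,1.5) [heading=0, draw]
FD 5: (25.794,1.5) -> (30.794,1.5) [heading=0, draw]
PU: pen up
FD 6: (30.794,1.5) -> (36.794,1.5) [heading=0, move]
Final: pos=(36.794,1.5), heading=0, 3 segment(s) drawn

Answer: 36.794 1.5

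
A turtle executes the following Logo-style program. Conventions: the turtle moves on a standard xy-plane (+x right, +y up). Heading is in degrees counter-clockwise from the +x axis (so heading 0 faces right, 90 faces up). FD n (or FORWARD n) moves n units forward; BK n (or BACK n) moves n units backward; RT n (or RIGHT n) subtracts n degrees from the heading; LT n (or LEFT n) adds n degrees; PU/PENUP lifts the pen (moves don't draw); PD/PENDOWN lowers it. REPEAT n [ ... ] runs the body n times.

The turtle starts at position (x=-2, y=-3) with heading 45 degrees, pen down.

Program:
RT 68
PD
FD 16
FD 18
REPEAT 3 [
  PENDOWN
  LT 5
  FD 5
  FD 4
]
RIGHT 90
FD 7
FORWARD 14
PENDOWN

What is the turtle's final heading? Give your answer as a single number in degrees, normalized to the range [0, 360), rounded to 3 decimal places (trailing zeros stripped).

Executing turtle program step by step:
Start: pos=(-2,-3), heading=45, pen down
RT 68: heading 45 -> 337
PD: pen down
FD 16: (-2,-3) -> (12.728,-9.252) [heading=337, draw]
FD 18: (12.728,-9.252) -> (29.297,-16.285) [heading=337, draw]
REPEAT 3 [
  -- iteration 1/3 --
  PD: pen down
  LT 5: heading 337 -> 342
  FD 5: (29.297,-16.285) -> (34.052,-17.83) [heading=342, draw]
  FD 4: (34.052,-17.83) -> (37.857,-19.066) [heading=342, draw]
  -- iteration 2/3 --
  PD: pen down
  LT 5: heading 342 -> 347
  FD 5: (37.857,-19.066) -> (42.729,-20.191) [heading=347, draw]
  FD 4: (42.729,-20.191) -> (46.626,-21.091) [heading=347, draw]
  -- iteration 3/3 --
  PD: pen down
  LT 5: heading 347 -> 352
  FD 5: (46.626,-21.091) -> (51.577,-21.786) [heading=352, draw]
  FD 4: (51.577,-21.786) -> (55.538,-22.343) [heading=352, draw]
]
RT 90: heading 352 -> 262
FD 7: (55.538,-22.343) -> (54.564,-29.275) [heading=262, draw]
FD 14: (54.564,-29.275) -> (52.616,-43.139) [heading=262, draw]
PD: pen down
Final: pos=(52.616,-43.139), heading=262, 10 segment(s) drawn

Answer: 262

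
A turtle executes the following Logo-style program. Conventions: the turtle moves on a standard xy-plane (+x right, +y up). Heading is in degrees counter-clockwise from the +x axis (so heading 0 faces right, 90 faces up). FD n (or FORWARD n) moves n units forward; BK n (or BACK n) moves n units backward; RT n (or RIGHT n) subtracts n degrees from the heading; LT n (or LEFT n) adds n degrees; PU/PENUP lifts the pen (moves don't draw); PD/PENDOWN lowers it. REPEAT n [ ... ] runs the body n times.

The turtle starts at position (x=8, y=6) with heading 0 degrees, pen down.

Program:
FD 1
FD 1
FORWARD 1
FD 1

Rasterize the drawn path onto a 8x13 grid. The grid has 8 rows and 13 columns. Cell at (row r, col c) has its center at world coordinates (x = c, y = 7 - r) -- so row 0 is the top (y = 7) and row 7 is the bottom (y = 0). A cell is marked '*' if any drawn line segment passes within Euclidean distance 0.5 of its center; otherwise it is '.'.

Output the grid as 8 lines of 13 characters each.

Answer: .............
........*****
.............
.............
.............
.............
.............
.............

Derivation:
Segment 0: (8,6) -> (9,6)
Segment 1: (9,6) -> (10,6)
Segment 2: (10,6) -> (11,6)
Segment 3: (11,6) -> (12,6)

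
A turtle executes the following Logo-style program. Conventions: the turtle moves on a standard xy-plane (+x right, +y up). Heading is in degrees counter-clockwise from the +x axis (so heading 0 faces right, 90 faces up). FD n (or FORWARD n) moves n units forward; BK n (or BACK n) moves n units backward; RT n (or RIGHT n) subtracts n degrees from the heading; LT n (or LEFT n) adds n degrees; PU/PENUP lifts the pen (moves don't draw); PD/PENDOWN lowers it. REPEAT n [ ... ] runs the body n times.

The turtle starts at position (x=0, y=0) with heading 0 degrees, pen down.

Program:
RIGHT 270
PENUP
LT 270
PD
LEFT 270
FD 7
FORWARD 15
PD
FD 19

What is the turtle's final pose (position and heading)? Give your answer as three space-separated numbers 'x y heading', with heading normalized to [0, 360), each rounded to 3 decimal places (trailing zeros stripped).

Executing turtle program step by step:
Start: pos=(0,0), heading=0, pen down
RT 270: heading 0 -> 90
PU: pen up
LT 270: heading 90 -> 0
PD: pen down
LT 270: heading 0 -> 270
FD 7: (0,0) -> (0,-7) [heading=270, draw]
FD 15: (0,-7) -> (0,-22) [heading=270, draw]
PD: pen down
FD 19: (0,-22) -> (0,-41) [heading=270, draw]
Final: pos=(0,-41), heading=270, 3 segment(s) drawn

Answer: 0 -41 270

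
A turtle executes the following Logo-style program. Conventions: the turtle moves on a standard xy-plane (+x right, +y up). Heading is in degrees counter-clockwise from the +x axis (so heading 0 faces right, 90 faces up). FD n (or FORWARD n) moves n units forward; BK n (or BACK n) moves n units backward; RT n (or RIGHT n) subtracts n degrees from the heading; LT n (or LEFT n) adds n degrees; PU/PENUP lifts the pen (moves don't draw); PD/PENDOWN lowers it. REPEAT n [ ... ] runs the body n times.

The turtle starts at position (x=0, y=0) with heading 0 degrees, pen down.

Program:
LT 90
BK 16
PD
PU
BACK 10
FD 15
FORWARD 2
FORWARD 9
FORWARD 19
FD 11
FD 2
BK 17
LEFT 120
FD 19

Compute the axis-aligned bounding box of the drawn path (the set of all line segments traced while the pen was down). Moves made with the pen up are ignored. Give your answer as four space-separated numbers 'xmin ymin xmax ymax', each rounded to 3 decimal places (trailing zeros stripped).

Answer: 0 -16 0 0

Derivation:
Executing turtle program step by step:
Start: pos=(0,0), heading=0, pen down
LT 90: heading 0 -> 90
BK 16: (0,0) -> (0,-16) [heading=90, draw]
PD: pen down
PU: pen up
BK 10: (0,-16) -> (0,-26) [heading=90, move]
FD 15: (0,-26) -> (0,-11) [heading=90, move]
FD 2: (0,-11) -> (0,-9) [heading=90, move]
FD 9: (0,-9) -> (0,0) [heading=90, move]
FD 19: (0,0) -> (0,19) [heading=90, move]
FD 11: (0,19) -> (0,30) [heading=90, move]
FD 2: (0,30) -> (0,32) [heading=90, move]
BK 17: (0,32) -> (0,15) [heading=90, move]
LT 120: heading 90 -> 210
FD 19: (0,15) -> (-16.454,5.5) [heading=210, move]
Final: pos=(-16.454,5.5), heading=210, 1 segment(s) drawn

Segment endpoints: x in {0, 0}, y in {-16, 0}
xmin=0, ymin=-16, xmax=0, ymax=0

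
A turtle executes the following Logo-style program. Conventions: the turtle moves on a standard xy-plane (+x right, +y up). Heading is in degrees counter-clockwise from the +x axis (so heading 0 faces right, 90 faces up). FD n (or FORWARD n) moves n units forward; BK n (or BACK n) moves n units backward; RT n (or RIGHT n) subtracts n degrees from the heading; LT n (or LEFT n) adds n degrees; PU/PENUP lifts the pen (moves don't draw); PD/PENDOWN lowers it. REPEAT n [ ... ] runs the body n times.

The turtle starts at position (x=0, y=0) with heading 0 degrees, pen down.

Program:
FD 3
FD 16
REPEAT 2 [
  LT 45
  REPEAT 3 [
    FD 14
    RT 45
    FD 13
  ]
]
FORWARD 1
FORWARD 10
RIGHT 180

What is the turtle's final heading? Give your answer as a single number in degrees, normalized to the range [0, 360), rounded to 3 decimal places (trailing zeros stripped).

Answer: 0

Derivation:
Executing turtle program step by step:
Start: pos=(0,0), heading=0, pen down
FD 3: (0,0) -> (3,0) [heading=0, draw]
FD 16: (3,0) -> (19,0) [heading=0, draw]
REPEAT 2 [
  -- iteration 1/2 --
  LT 45: heading 0 -> 45
  REPEAT 3 [
    -- iteration 1/3 --
    FD 14: (19,0) -> (28.899,9.899) [heading=45, draw]
    RT 45: heading 45 -> 0
    FD 13: (28.899,9.899) -> (41.899,9.899) [heading=0, draw]
    -- iteration 2/3 --
    FD 14: (41.899,9.899) -> (55.899,9.899) [heading=0, draw]
    RT 45: heading 0 -> 315
    FD 13: (55.899,9.899) -> (65.092,0.707) [heading=315, draw]
    -- iteration 3/3 --
    FD 14: (65.092,0.707) -> (74.991,-9.192) [heading=315, draw]
    RT 45: heading 315 -> 270
    FD 13: (74.991,-9.192) -> (74.991,-22.192) [heading=270, draw]
  ]
  -- iteration 2/2 --
  LT 45: heading 270 -> 315
  REPEAT 3 [
    -- iteration 1/3 --
    FD 14: (74.991,-22.192) -> (84.891,-32.092) [heading=315, draw]
    RT 45: heading 315 -> 270
    FD 13: (84.891,-32.092) -> (84.891,-45.092) [heading=270, draw]
    -- iteration 2/3 --
    FD 14: (84.891,-45.092) -> (84.891,-59.092) [heading=270, draw]
    RT 45: heading 270 -> 225
    FD 13: (84.891,-59.092) -> (75.698,-68.284) [heading=225, draw]
    -- iteration 3/3 --
    FD 14: (75.698,-68.284) -> (65.799,-78.184) [heading=225, draw]
    RT 45: heading 225 -> 180
    FD 13: (65.799,-78.184) -> (52.799,-78.184) [heading=180, draw]
  ]
]
FD 1: (52.799,-78.184) -> (51.799,-78.184) [heading=180, draw]
FD 10: (51.799,-78.184) -> (41.799,-78.184) [heading=180, draw]
RT 180: heading 180 -> 0
Final: pos=(41.799,-78.184), heading=0, 16 segment(s) drawn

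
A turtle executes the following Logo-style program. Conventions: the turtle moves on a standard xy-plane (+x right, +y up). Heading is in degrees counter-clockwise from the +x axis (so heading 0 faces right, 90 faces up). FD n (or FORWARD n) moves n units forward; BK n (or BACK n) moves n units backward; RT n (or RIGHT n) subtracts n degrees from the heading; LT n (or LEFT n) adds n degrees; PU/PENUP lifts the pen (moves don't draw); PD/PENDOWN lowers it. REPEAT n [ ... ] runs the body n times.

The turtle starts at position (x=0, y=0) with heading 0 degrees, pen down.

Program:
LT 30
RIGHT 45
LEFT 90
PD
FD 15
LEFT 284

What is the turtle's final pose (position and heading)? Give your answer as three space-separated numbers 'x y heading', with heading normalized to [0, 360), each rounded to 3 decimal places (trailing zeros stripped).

Answer: 3.882 14.489 359

Derivation:
Executing turtle program step by step:
Start: pos=(0,0), heading=0, pen down
LT 30: heading 0 -> 30
RT 45: heading 30 -> 345
LT 90: heading 345 -> 75
PD: pen down
FD 15: (0,0) -> (3.882,14.489) [heading=75, draw]
LT 284: heading 75 -> 359
Final: pos=(3.882,14.489), heading=359, 1 segment(s) drawn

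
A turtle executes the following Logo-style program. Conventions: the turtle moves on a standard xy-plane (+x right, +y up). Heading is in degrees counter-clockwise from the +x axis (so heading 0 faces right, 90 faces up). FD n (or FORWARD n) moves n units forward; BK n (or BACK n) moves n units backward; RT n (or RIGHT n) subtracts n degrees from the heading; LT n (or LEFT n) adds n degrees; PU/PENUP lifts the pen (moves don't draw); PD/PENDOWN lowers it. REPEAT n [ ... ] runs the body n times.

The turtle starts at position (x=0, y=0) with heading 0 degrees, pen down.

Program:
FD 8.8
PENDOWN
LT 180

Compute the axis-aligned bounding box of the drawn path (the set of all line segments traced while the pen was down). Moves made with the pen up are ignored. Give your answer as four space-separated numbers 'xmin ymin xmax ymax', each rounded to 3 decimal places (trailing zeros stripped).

Executing turtle program step by step:
Start: pos=(0,0), heading=0, pen down
FD 8.8: (0,0) -> (8.8,0) [heading=0, draw]
PD: pen down
LT 180: heading 0 -> 180
Final: pos=(8.8,0), heading=180, 1 segment(s) drawn

Segment endpoints: x in {0, 8.8}, y in {0}
xmin=0, ymin=0, xmax=8.8, ymax=0

Answer: 0 0 8.8 0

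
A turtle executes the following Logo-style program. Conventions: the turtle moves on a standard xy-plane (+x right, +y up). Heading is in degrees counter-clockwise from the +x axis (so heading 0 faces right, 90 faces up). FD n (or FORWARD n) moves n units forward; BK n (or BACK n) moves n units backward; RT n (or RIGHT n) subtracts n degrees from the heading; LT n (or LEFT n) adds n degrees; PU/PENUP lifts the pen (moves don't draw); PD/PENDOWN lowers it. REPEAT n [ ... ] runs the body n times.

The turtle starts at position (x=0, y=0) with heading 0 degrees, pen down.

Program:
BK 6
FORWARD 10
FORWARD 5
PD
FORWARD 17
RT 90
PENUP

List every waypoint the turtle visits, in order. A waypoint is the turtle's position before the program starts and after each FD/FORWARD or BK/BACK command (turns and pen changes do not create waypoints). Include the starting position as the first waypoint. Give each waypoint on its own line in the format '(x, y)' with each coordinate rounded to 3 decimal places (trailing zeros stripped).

Executing turtle program step by step:
Start: pos=(0,0), heading=0, pen down
BK 6: (0,0) -> (-6,0) [heading=0, draw]
FD 10: (-6,0) -> (4,0) [heading=0, draw]
FD 5: (4,0) -> (9,0) [heading=0, draw]
PD: pen down
FD 17: (9,0) -> (26,0) [heading=0, draw]
RT 90: heading 0 -> 270
PU: pen up
Final: pos=(26,0), heading=270, 4 segment(s) drawn
Waypoints (5 total):
(0, 0)
(-6, 0)
(4, 0)
(9, 0)
(26, 0)

Answer: (0, 0)
(-6, 0)
(4, 0)
(9, 0)
(26, 0)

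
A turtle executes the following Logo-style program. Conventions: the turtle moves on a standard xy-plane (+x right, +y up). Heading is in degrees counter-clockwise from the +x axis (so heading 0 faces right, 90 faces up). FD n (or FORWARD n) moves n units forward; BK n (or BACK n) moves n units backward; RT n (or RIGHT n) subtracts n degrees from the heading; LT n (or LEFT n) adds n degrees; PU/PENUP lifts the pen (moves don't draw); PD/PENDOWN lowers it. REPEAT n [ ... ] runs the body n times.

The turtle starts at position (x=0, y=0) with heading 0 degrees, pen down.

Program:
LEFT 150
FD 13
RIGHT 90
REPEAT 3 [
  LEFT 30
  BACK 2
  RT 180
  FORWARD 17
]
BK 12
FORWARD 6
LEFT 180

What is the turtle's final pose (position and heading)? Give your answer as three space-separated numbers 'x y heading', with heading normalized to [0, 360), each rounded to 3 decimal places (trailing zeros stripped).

Answer: -9.5 -2.546 150

Derivation:
Executing turtle program step by step:
Start: pos=(0,0), heading=0, pen down
LT 150: heading 0 -> 150
FD 13: (0,0) -> (-11.258,6.5) [heading=150, draw]
RT 90: heading 150 -> 60
REPEAT 3 [
  -- iteration 1/3 --
  LT 30: heading 60 -> 90
  BK 2: (-11.258,6.5) -> (-11.258,4.5) [heading=90, draw]
  RT 180: heading 90 -> 270
  FD 17: (-11.258,4.5) -> (-11.258,-12.5) [heading=270, draw]
  -- iteration 2/3 --
  LT 30: heading 270 -> 300
  BK 2: (-11.258,-12.5) -> (-12.258,-10.768) [heading=300, draw]
  RT 180: heading 300 -> 120
  FD 17: (-12.258,-10.768) -> (-20.758,3.954) [heading=120, draw]
  -- iteration 3/3 --
  LT 30: heading 120 -> 150
  BK 2: (-20.758,3.954) -> (-19.026,2.954) [heading=150, draw]
  RT 180: heading 150 -> 330
  FD 17: (-19.026,2.954) -> (-4.304,-5.546) [heading=330, draw]
]
BK 12: (-4.304,-5.546) -> (-14.696,0.454) [heading=330, draw]
FD 6: (-14.696,0.454) -> (-9.5,-2.546) [heading=330, draw]
LT 180: heading 330 -> 150
Final: pos=(-9.5,-2.546), heading=150, 9 segment(s) drawn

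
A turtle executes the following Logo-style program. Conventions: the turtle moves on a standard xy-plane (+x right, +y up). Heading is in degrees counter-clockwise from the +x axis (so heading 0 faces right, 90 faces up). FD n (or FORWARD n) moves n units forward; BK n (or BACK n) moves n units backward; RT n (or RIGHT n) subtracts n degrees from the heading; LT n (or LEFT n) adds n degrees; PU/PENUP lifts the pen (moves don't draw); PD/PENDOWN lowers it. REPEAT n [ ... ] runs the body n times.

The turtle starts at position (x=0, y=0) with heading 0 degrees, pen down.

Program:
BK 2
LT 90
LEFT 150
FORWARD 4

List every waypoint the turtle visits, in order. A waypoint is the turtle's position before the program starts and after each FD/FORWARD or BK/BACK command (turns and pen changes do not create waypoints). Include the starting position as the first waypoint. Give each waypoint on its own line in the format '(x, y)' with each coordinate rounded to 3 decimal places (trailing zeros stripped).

Executing turtle program step by step:
Start: pos=(0,0), heading=0, pen down
BK 2: (0,0) -> (-2,0) [heading=0, draw]
LT 90: heading 0 -> 90
LT 150: heading 90 -> 240
FD 4: (-2,0) -> (-4,-3.464) [heading=240, draw]
Final: pos=(-4,-3.464), heading=240, 2 segment(s) drawn
Waypoints (3 total):
(0, 0)
(-2, 0)
(-4, -3.464)

Answer: (0, 0)
(-2, 0)
(-4, -3.464)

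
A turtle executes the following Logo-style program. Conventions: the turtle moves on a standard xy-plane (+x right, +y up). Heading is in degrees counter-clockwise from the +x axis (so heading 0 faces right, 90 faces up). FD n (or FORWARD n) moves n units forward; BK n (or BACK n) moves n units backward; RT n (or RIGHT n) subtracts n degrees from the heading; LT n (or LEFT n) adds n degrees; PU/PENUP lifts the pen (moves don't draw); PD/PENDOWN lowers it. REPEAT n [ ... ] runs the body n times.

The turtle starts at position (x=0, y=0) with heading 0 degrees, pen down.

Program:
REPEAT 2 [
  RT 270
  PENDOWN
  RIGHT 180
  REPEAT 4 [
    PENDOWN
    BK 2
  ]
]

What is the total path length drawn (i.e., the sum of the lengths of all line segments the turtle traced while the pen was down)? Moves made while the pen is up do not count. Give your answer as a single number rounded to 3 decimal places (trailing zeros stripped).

Answer: 16

Derivation:
Executing turtle program step by step:
Start: pos=(0,0), heading=0, pen down
REPEAT 2 [
  -- iteration 1/2 --
  RT 270: heading 0 -> 90
  PD: pen down
  RT 180: heading 90 -> 270
  REPEAT 4 [
    -- iteration 1/4 --
    PD: pen down
    BK 2: (0,0) -> (0,2) [heading=270, draw]
    -- iteration 2/4 --
    PD: pen down
    BK 2: (0,2) -> (0,4) [heading=270, draw]
    -- iteration 3/4 --
    PD: pen down
    BK 2: (0,4) -> (0,6) [heading=270, draw]
    -- iteration 4/4 --
    PD: pen down
    BK 2: (0,6) -> (0,8) [heading=270, draw]
  ]
  -- iteration 2/2 --
  RT 270: heading 270 -> 0
  PD: pen down
  RT 180: heading 0 -> 180
  REPEAT 4 [
    -- iteration 1/4 --
    PD: pen down
    BK 2: (0,8) -> (2,8) [heading=180, draw]
    -- iteration 2/4 --
    PD: pen down
    BK 2: (2,8) -> (4,8) [heading=180, draw]
    -- iteration 3/4 --
    PD: pen down
    BK 2: (4,8) -> (6,8) [heading=180, draw]
    -- iteration 4/4 --
    PD: pen down
    BK 2: (6,8) -> (8,8) [heading=180, draw]
  ]
]
Final: pos=(8,8), heading=180, 8 segment(s) drawn

Segment lengths:
  seg 1: (0,0) -> (0,2), length = 2
  seg 2: (0,2) -> (0,4), length = 2
  seg 3: (0,4) -> (0,6), length = 2
  seg 4: (0,6) -> (0,8), length = 2
  seg 5: (0,8) -> (2,8), length = 2
  seg 6: (2,8) -> (4,8), length = 2
  seg 7: (4,8) -> (6,8), length = 2
  seg 8: (6,8) -> (8,8), length = 2
Total = 16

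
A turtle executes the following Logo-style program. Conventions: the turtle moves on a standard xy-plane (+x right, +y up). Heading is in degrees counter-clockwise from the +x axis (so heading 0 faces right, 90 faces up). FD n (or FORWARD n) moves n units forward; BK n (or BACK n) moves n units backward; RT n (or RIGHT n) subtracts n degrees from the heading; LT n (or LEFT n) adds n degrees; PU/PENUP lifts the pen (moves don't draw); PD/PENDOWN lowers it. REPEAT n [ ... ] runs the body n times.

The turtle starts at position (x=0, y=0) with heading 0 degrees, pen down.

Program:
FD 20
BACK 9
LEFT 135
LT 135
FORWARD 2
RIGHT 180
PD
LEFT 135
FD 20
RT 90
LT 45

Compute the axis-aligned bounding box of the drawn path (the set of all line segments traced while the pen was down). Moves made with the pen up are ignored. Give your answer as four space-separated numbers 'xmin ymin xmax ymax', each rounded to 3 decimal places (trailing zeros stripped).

Executing turtle program step by step:
Start: pos=(0,0), heading=0, pen down
FD 20: (0,0) -> (20,0) [heading=0, draw]
BK 9: (20,0) -> (11,0) [heading=0, draw]
LT 135: heading 0 -> 135
LT 135: heading 135 -> 270
FD 2: (11,0) -> (11,-2) [heading=270, draw]
RT 180: heading 270 -> 90
PD: pen down
LT 135: heading 90 -> 225
FD 20: (11,-2) -> (-3.142,-16.142) [heading=225, draw]
RT 90: heading 225 -> 135
LT 45: heading 135 -> 180
Final: pos=(-3.142,-16.142), heading=180, 4 segment(s) drawn

Segment endpoints: x in {-3.142, 0, 11, 20}, y in {-16.142, -2, 0}
xmin=-3.142, ymin=-16.142, xmax=20, ymax=0

Answer: -3.142 -16.142 20 0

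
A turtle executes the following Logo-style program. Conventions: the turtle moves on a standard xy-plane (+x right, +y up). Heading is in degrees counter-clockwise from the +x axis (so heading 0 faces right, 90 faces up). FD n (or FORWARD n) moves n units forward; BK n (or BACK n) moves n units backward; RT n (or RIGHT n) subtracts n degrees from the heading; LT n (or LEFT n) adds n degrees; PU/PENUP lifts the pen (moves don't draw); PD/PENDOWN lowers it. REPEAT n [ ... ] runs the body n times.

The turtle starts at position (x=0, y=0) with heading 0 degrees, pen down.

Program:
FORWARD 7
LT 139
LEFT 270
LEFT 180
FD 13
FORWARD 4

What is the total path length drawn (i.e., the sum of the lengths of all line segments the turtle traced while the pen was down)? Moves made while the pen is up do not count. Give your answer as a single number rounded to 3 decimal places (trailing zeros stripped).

Executing turtle program step by step:
Start: pos=(0,0), heading=0, pen down
FD 7: (0,0) -> (7,0) [heading=0, draw]
LT 139: heading 0 -> 139
LT 270: heading 139 -> 49
LT 180: heading 49 -> 229
FD 13: (7,0) -> (-1.529,-9.811) [heading=229, draw]
FD 4: (-1.529,-9.811) -> (-4.153,-12.83) [heading=229, draw]
Final: pos=(-4.153,-12.83), heading=229, 3 segment(s) drawn

Segment lengths:
  seg 1: (0,0) -> (7,0), length = 7
  seg 2: (7,0) -> (-1.529,-9.811), length = 13
  seg 3: (-1.529,-9.811) -> (-4.153,-12.83), length = 4
Total = 24

Answer: 24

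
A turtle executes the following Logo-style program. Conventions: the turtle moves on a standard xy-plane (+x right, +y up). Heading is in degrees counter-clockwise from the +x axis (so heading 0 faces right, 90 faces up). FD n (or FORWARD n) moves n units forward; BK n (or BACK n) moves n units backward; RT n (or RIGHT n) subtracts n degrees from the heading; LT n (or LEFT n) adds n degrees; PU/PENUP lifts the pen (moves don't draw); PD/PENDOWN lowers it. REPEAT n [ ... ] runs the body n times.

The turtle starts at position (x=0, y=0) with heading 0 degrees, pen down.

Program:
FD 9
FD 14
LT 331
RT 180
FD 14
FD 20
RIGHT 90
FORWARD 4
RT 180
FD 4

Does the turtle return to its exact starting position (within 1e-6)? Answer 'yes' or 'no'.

Answer: no

Derivation:
Executing turtle program step by step:
Start: pos=(0,0), heading=0, pen down
FD 9: (0,0) -> (9,0) [heading=0, draw]
FD 14: (9,0) -> (23,0) [heading=0, draw]
LT 331: heading 0 -> 331
RT 180: heading 331 -> 151
FD 14: (23,0) -> (10.755,6.787) [heading=151, draw]
FD 20: (10.755,6.787) -> (-6.737,16.484) [heading=151, draw]
RT 90: heading 151 -> 61
FD 4: (-6.737,16.484) -> (-4.798,19.982) [heading=61, draw]
RT 180: heading 61 -> 241
FD 4: (-4.798,19.982) -> (-6.737,16.484) [heading=241, draw]
Final: pos=(-6.737,16.484), heading=241, 6 segment(s) drawn

Start position: (0, 0)
Final position: (-6.737, 16.484)
Distance = 17.807; >= 1e-6 -> NOT closed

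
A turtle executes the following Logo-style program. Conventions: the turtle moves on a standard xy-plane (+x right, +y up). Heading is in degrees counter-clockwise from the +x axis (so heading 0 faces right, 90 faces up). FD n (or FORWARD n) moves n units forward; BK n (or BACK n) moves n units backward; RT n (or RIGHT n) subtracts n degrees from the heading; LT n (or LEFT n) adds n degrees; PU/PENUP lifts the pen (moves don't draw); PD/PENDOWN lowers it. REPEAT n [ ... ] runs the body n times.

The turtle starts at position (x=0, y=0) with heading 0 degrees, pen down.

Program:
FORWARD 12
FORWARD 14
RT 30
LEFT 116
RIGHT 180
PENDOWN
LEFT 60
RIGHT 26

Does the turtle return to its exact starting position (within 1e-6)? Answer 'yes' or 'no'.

Answer: no

Derivation:
Executing turtle program step by step:
Start: pos=(0,0), heading=0, pen down
FD 12: (0,0) -> (12,0) [heading=0, draw]
FD 14: (12,0) -> (26,0) [heading=0, draw]
RT 30: heading 0 -> 330
LT 116: heading 330 -> 86
RT 180: heading 86 -> 266
PD: pen down
LT 60: heading 266 -> 326
RT 26: heading 326 -> 300
Final: pos=(26,0), heading=300, 2 segment(s) drawn

Start position: (0, 0)
Final position: (26, 0)
Distance = 26; >= 1e-6 -> NOT closed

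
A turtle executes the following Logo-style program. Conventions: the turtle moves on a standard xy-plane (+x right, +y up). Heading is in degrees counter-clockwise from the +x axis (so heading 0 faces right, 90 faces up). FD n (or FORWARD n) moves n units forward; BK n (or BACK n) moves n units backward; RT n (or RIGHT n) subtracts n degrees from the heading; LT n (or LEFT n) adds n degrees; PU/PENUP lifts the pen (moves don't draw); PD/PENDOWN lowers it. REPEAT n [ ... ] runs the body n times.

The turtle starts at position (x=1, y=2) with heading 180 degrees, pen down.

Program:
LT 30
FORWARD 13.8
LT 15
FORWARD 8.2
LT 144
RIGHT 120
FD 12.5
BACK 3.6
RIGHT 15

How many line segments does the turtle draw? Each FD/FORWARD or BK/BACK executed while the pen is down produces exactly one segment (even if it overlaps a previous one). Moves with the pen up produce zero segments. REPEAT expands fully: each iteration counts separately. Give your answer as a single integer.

Answer: 4

Derivation:
Executing turtle program step by step:
Start: pos=(1,2), heading=180, pen down
LT 30: heading 180 -> 210
FD 13.8: (1,2) -> (-10.951,-4.9) [heading=210, draw]
LT 15: heading 210 -> 225
FD 8.2: (-10.951,-4.9) -> (-16.749,-10.698) [heading=225, draw]
LT 144: heading 225 -> 9
RT 120: heading 9 -> 249
FD 12.5: (-16.749,-10.698) -> (-21.229,-22.368) [heading=249, draw]
BK 3.6: (-21.229,-22.368) -> (-19.939,-19.007) [heading=249, draw]
RT 15: heading 249 -> 234
Final: pos=(-19.939,-19.007), heading=234, 4 segment(s) drawn
Segments drawn: 4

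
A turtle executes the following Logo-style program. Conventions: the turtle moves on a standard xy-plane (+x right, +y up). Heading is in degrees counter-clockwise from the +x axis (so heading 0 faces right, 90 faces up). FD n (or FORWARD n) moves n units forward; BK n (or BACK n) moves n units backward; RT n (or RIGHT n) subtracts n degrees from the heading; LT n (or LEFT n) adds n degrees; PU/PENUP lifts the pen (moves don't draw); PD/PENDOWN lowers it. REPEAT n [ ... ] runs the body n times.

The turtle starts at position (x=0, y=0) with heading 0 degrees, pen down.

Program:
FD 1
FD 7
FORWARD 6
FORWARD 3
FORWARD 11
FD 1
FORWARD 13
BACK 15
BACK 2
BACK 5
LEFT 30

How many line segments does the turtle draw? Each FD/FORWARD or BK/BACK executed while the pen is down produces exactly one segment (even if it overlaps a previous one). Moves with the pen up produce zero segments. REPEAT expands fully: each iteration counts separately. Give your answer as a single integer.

Answer: 10

Derivation:
Executing turtle program step by step:
Start: pos=(0,0), heading=0, pen down
FD 1: (0,0) -> (1,0) [heading=0, draw]
FD 7: (1,0) -> (8,0) [heading=0, draw]
FD 6: (8,0) -> (14,0) [heading=0, draw]
FD 3: (14,0) -> (17,0) [heading=0, draw]
FD 11: (17,0) -> (28,0) [heading=0, draw]
FD 1: (28,0) -> (29,0) [heading=0, draw]
FD 13: (29,0) -> (42,0) [heading=0, draw]
BK 15: (42,0) -> (27,0) [heading=0, draw]
BK 2: (27,0) -> (25,0) [heading=0, draw]
BK 5: (25,0) -> (20,0) [heading=0, draw]
LT 30: heading 0 -> 30
Final: pos=(20,0), heading=30, 10 segment(s) drawn
Segments drawn: 10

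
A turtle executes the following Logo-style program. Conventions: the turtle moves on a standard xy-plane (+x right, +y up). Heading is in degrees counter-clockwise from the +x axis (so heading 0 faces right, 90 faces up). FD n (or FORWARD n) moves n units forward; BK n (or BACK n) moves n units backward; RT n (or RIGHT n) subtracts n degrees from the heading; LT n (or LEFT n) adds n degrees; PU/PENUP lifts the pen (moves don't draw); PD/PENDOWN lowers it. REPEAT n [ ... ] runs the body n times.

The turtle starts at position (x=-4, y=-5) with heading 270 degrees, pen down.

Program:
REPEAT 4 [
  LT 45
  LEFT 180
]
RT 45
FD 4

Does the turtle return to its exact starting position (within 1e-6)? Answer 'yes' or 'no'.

Answer: no

Derivation:
Executing turtle program step by step:
Start: pos=(-4,-5), heading=270, pen down
REPEAT 4 [
  -- iteration 1/4 --
  LT 45: heading 270 -> 315
  LT 180: heading 315 -> 135
  -- iteration 2/4 --
  LT 45: heading 135 -> 180
  LT 180: heading 180 -> 0
  -- iteration 3/4 --
  LT 45: heading 0 -> 45
  LT 180: heading 45 -> 225
  -- iteration 4/4 --
  LT 45: heading 225 -> 270
  LT 180: heading 270 -> 90
]
RT 45: heading 90 -> 45
FD 4: (-4,-5) -> (-1.172,-2.172) [heading=45, draw]
Final: pos=(-1.172,-2.172), heading=45, 1 segment(s) drawn

Start position: (-4, -5)
Final position: (-1.172, -2.172)
Distance = 4; >= 1e-6 -> NOT closed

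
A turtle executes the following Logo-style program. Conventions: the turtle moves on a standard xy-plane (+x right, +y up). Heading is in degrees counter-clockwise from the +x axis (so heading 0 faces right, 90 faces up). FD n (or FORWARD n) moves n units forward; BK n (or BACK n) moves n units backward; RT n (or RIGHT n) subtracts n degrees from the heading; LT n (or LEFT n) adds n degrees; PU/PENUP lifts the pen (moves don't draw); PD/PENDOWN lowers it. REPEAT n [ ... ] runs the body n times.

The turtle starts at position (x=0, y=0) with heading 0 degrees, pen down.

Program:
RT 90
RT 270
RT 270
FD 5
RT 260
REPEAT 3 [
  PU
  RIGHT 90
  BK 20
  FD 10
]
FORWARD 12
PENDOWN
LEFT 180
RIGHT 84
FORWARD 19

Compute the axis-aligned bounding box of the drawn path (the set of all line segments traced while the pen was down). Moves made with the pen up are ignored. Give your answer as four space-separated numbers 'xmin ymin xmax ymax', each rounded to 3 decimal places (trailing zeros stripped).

Answer: -7.764 -8.554 10.5 5

Derivation:
Executing turtle program step by step:
Start: pos=(0,0), heading=0, pen down
RT 90: heading 0 -> 270
RT 270: heading 270 -> 0
RT 270: heading 0 -> 90
FD 5: (0,0) -> (0,5) [heading=90, draw]
RT 260: heading 90 -> 190
REPEAT 3 [
  -- iteration 1/3 --
  PU: pen up
  RT 90: heading 190 -> 100
  BK 20: (0,5) -> (3.473,-14.696) [heading=100, move]
  FD 10: (3.473,-14.696) -> (1.736,-4.848) [heading=100, move]
  -- iteration 2/3 --
  PU: pen up
  RT 90: heading 100 -> 10
  BK 20: (1.736,-4.848) -> (-17.96,-8.321) [heading=10, move]
  FD 10: (-17.96,-8.321) -> (-8.112,-6.585) [heading=10, move]
  -- iteration 3/3 --
  PU: pen up
  RT 90: heading 10 -> 280
  BK 20: (-8.112,-6.585) -> (-11.585,13.112) [heading=280, move]
  FD 10: (-11.585,13.112) -> (-9.848,3.264) [heading=280, move]
]
FD 12: (-9.848,3.264) -> (-7.764,-8.554) [heading=280, move]
PD: pen down
LT 180: heading 280 -> 100
RT 84: heading 100 -> 16
FD 19: (-7.764,-8.554) -> (10.5,-3.317) [heading=16, draw]
Final: pos=(10.5,-3.317), heading=16, 2 segment(s) drawn

Segment endpoints: x in {-7.764, 0, 0, 10.5}, y in {-8.554, -3.317, 0, 5}
xmin=-7.764, ymin=-8.554, xmax=10.5, ymax=5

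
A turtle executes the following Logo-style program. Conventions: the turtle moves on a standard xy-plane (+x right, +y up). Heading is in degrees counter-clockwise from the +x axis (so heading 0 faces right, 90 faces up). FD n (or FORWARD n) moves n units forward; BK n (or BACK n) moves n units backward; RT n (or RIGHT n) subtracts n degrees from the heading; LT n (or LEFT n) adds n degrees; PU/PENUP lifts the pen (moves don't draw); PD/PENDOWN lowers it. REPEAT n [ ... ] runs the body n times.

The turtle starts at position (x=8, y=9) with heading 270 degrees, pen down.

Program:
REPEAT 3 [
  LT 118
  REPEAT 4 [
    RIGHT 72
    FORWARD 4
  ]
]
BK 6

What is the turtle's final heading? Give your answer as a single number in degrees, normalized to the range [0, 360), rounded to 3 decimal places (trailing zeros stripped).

Answer: 120

Derivation:
Executing turtle program step by step:
Start: pos=(8,9), heading=270, pen down
REPEAT 3 [
  -- iteration 1/3 --
  LT 118: heading 270 -> 28
  REPEAT 4 [
    -- iteration 1/4 --
    RT 72: heading 28 -> 316
    FD 4: (8,9) -> (10.877,6.221) [heading=316, draw]
    -- iteration 2/4 --
    RT 72: heading 316 -> 244
    FD 4: (10.877,6.221) -> (9.124,2.626) [heading=244, draw]
    -- iteration 3/4 --
    RT 72: heading 244 -> 172
    FD 4: (9.124,2.626) -> (5.163,3.183) [heading=172, draw]
    -- iteration 4/4 --
    RT 72: heading 172 -> 100
    FD 4: (5.163,3.183) -> (4.468,7.122) [heading=100, draw]
  ]
  -- iteration 2/3 --
  LT 118: heading 100 -> 218
  REPEAT 4 [
    -- iteration 1/4 --
    RT 72: heading 218 -> 146
    FD 4: (4.468,7.122) -> (1.152,9.359) [heading=146, draw]
    -- iteration 2/4 --
    RT 72: heading 146 -> 74
    FD 4: (1.152,9.359) -> (2.255,13.204) [heading=74, draw]
    -- iteration 3/4 --
    RT 72: heading 74 -> 2
    FD 4: (2.255,13.204) -> (6.252,13.344) [heading=2, draw]
    -- iteration 4/4 --
    RT 72: heading 2 -> 290
    FD 4: (6.252,13.344) -> (7.62,9.585) [heading=290, draw]
  ]
  -- iteration 3/3 --
  LT 118: heading 290 -> 48
  REPEAT 4 [
    -- iteration 1/4 --
    RT 72: heading 48 -> 336
    FD 4: (7.62,9.585) -> (11.274,7.958) [heading=336, draw]
    -- iteration 2/4 --
    RT 72: heading 336 -> 264
    FD 4: (11.274,7.958) -> (10.856,3.98) [heading=264, draw]
    -- iteration 3/4 --
    RT 72: heading 264 -> 192
    FD 4: (10.856,3.98) -> (6.944,3.148) [heading=192, draw]
    -- iteration 4/4 --
    RT 72: heading 192 -> 120
    FD 4: (6.944,3.148) -> (4.944,6.612) [heading=120, draw]
  ]
]
BK 6: (4.944,6.612) -> (7.944,1.416) [heading=120, draw]
Final: pos=(7.944,1.416), heading=120, 13 segment(s) drawn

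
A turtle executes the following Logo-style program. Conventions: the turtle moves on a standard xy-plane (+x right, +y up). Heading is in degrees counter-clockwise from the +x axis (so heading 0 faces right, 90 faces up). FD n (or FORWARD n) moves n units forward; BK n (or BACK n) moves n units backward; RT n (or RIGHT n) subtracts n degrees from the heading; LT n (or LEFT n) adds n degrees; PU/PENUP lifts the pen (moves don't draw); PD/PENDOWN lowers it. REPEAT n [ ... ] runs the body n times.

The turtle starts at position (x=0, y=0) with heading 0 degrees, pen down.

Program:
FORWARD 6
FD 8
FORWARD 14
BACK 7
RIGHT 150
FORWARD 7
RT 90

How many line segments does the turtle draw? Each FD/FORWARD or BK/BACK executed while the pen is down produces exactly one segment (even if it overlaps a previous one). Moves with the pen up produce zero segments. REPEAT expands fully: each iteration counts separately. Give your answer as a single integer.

Executing turtle program step by step:
Start: pos=(0,0), heading=0, pen down
FD 6: (0,0) -> (6,0) [heading=0, draw]
FD 8: (6,0) -> (14,0) [heading=0, draw]
FD 14: (14,0) -> (28,0) [heading=0, draw]
BK 7: (28,0) -> (21,0) [heading=0, draw]
RT 150: heading 0 -> 210
FD 7: (21,0) -> (14.938,-3.5) [heading=210, draw]
RT 90: heading 210 -> 120
Final: pos=(14.938,-3.5), heading=120, 5 segment(s) drawn
Segments drawn: 5

Answer: 5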